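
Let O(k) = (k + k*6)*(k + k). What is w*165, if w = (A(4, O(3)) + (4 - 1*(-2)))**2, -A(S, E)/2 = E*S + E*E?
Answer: 177016045140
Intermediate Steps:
O(k) = 14*k**2 (O(k) = (k + 6*k)*(2*k) = (7*k)*(2*k) = 14*k**2)
A(S, E) = -2*E**2 - 2*E*S (A(S, E) = -2*(E*S + E*E) = -2*(E*S + E**2) = -2*(E**2 + E*S) = -2*E**2 - 2*E*S)
w = 1072824516 (w = (-2*14*3**2*(14*3**2 + 4) + (4 - 1*(-2)))**2 = (-2*14*9*(14*9 + 4) + (4 + 2))**2 = (-2*126*(126 + 4) + 6)**2 = (-2*126*130 + 6)**2 = (-32760 + 6)**2 = (-32754)**2 = 1072824516)
w*165 = 1072824516*165 = 177016045140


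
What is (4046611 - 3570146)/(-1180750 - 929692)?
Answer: -476465/2110442 ≈ -0.22577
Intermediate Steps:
(4046611 - 3570146)/(-1180750 - 929692) = 476465/(-2110442) = 476465*(-1/2110442) = -476465/2110442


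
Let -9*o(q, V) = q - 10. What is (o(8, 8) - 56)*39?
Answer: -6526/3 ≈ -2175.3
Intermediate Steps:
o(q, V) = 10/9 - q/9 (o(q, V) = -(q - 10)/9 = -(-10 + q)/9 = 10/9 - q/9)
(o(8, 8) - 56)*39 = ((10/9 - 1/9*8) - 56)*39 = ((10/9 - 8/9) - 56)*39 = (2/9 - 56)*39 = -502/9*39 = -6526/3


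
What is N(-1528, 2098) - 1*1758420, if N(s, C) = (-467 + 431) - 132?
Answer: -1758588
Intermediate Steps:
N(s, C) = -168 (N(s, C) = -36 - 132 = -168)
N(-1528, 2098) - 1*1758420 = -168 - 1*1758420 = -168 - 1758420 = -1758588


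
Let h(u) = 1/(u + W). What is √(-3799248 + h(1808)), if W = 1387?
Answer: I*√4309202062445/1065 ≈ 1949.2*I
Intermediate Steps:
h(u) = 1/(1387 + u) (h(u) = 1/(u + 1387) = 1/(1387 + u))
√(-3799248 + h(1808)) = √(-3799248 + 1/(1387 + 1808)) = √(-3799248 + 1/3195) = √(-12138597359/3195) = I*√4309202062445/1065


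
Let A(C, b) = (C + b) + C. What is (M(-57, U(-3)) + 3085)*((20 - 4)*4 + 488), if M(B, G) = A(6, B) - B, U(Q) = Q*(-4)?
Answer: 1709544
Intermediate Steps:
A(C, b) = b + 2*C
U(Q) = -4*Q
M(B, G) = 12 (M(B, G) = (B + 2*6) - B = (B + 12) - B = (12 + B) - B = 12)
(M(-57, U(-3)) + 3085)*((20 - 4)*4 + 488) = (12 + 3085)*((20 - 4)*4 + 488) = 3097*(16*4 + 488) = 3097*(64 + 488) = 3097*552 = 1709544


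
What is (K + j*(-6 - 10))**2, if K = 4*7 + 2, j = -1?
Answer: 2116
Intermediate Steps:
K = 30 (K = 28 + 2 = 30)
(K + j*(-6 - 10))**2 = (30 - (-6 - 10))**2 = (30 - 1*(-16))**2 = (30 + 16)**2 = 46**2 = 2116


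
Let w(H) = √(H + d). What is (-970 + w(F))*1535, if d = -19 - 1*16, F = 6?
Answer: -1488950 + 1535*I*√29 ≈ -1.489e+6 + 8266.2*I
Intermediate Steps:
d = -35 (d = -19 - 16 = -35)
w(H) = √(-35 + H) (w(H) = √(H - 35) = √(-35 + H))
(-970 + w(F))*1535 = (-970 + √(-35 + 6))*1535 = (-970 + √(-29))*1535 = (-970 + I*√29)*1535 = -1488950 + 1535*I*√29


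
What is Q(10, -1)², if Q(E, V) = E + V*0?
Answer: 100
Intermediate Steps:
Q(E, V) = E (Q(E, V) = E + 0 = E)
Q(10, -1)² = 10² = 100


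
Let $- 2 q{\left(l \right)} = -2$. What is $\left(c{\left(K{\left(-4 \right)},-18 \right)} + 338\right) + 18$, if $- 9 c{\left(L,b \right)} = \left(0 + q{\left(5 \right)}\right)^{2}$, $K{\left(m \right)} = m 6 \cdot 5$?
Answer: $\frac{3203}{9} \approx 355.89$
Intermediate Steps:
$K{\left(m \right)} = 30 m$ ($K{\left(m \right)} = 6 m 5 = 30 m$)
$q{\left(l \right)} = 1$ ($q{\left(l \right)} = \left(- \frac{1}{2}\right) \left(-2\right) = 1$)
$c{\left(L,b \right)} = - \frac{1}{9}$ ($c{\left(L,b \right)} = - \frac{\left(0 + 1\right)^{2}}{9} = - \frac{1^{2}}{9} = \left(- \frac{1}{9}\right) 1 = - \frac{1}{9}$)
$\left(c{\left(K{\left(-4 \right)},-18 \right)} + 338\right) + 18 = \left(- \frac{1}{9} + 338\right) + 18 = \frac{3041}{9} + 18 = \frac{3203}{9}$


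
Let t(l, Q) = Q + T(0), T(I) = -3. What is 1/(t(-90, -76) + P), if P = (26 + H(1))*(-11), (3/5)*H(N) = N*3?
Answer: -1/420 ≈ -0.0023810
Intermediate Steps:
H(N) = 5*N (H(N) = 5*(N*3)/3 = 5*(3*N)/3 = 5*N)
t(l, Q) = -3 + Q (t(l, Q) = Q - 3 = -3 + Q)
P = -341 (P = (26 + 5*1)*(-11) = (26 + 5)*(-11) = 31*(-11) = -341)
1/(t(-90, -76) + P) = 1/((-3 - 76) - 341) = 1/(-79 - 341) = 1/(-420) = -1/420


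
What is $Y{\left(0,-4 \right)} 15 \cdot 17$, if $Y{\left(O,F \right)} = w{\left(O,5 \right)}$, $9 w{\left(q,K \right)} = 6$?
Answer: $170$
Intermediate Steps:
$w{\left(q,K \right)} = \frac{2}{3}$ ($w{\left(q,K \right)} = \frac{1}{9} \cdot 6 = \frac{2}{3}$)
$Y{\left(O,F \right)} = \frac{2}{3}$
$Y{\left(0,-4 \right)} 15 \cdot 17 = \frac{2}{3} \cdot 15 \cdot 17 = 10 \cdot 17 = 170$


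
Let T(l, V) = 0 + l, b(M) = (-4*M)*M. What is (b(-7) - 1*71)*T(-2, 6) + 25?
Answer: 559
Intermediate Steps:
b(M) = -4*M²
T(l, V) = l
(b(-7) - 1*71)*T(-2, 6) + 25 = (-4*(-7)² - 1*71)*(-2) + 25 = (-4*49 - 71)*(-2) + 25 = (-196 - 71)*(-2) + 25 = -267*(-2) + 25 = 534 + 25 = 559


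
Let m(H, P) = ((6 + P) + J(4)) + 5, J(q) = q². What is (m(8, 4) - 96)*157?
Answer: -10205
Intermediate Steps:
m(H, P) = 27 + P (m(H, P) = ((6 + P) + 4²) + 5 = ((6 + P) + 16) + 5 = (22 + P) + 5 = 27 + P)
(m(8, 4) - 96)*157 = ((27 + 4) - 96)*157 = (31 - 96)*157 = -65*157 = -10205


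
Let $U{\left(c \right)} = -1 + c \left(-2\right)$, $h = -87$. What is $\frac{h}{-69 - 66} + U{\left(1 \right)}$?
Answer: $- \frac{106}{45} \approx -2.3556$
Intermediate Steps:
$U{\left(c \right)} = -1 - 2 c$
$\frac{h}{-69 - 66} + U{\left(1 \right)} = \frac{1}{-69 - 66} \left(-87\right) - 3 = \frac{1}{-135} \left(-87\right) - 3 = \left(- \frac{1}{135}\right) \left(-87\right) - 3 = \frac{29}{45} - 3 = - \frac{106}{45}$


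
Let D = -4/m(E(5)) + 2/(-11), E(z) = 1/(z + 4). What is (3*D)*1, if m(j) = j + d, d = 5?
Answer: -732/253 ≈ -2.8933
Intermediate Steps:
E(z) = 1/(4 + z)
m(j) = 5 + j (m(j) = j + 5 = 5 + j)
D = -244/253 (D = -4/(5 + 1/(4 + 5)) + 2/(-11) = -4/(5 + 1/9) + 2*(-1/11) = -4/(5 + ⅑) - 2/11 = -4/46/9 - 2/11 = -4*9/46 - 2/11 = -18/23 - 2/11 = -244/253 ≈ -0.96443)
(3*D)*1 = (3*(-244/253))*1 = -732/253*1 = -732/253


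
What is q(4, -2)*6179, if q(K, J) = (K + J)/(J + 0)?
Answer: -6179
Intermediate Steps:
q(K, J) = (J + K)/J
q(4, -2)*6179 = ((-2 + 4)/(-2))*6179 = -½*2*6179 = -1*6179 = -6179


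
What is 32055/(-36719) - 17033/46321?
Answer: -2110254382/1700860799 ≈ -1.2407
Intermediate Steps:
32055/(-36719) - 17033/46321 = 32055*(-1/36719) - 17033*1/46321 = -32055/36719 - 17033/46321 = -2110254382/1700860799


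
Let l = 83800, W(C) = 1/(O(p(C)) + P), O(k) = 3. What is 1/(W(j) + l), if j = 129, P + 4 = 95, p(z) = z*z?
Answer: 94/7877201 ≈ 1.1933e-5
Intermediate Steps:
p(z) = z**2
P = 91 (P = -4 + 95 = 91)
W(C) = 1/94 (W(C) = 1/(3 + 91) = 1/94)
1/(W(j) + l) = 1/(1/94 + 83800) = 1/(7877201/94) = 94/7877201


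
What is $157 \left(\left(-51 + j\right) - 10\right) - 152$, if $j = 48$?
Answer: $-2193$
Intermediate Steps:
$157 \left(\left(-51 + j\right) - 10\right) - 152 = 157 \left(\left(-51 + 48\right) - 10\right) - 152 = 157 \left(-3 - 10\right) - 152 = 157 \left(-13\right) - 152 = -2041 - 152 = -2193$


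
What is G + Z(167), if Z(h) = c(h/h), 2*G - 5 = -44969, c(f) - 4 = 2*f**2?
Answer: -22476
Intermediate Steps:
c(f) = 4 + 2*f**2
G = -22482 (G = 5/2 + (1/2)*(-44969) = 5/2 - 44969/2 = -22482)
Z(h) = 6 (Z(h) = 4 + 2*(h/h)**2 = 4 + 2*1**2 = 4 + 2*1 = 4 + 2 = 6)
G + Z(167) = -22482 + 6 = -22476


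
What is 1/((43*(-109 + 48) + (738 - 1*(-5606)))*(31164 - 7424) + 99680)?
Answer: 1/88436220 ≈ 1.1308e-8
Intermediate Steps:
1/((43*(-109 + 48) + (738 - 1*(-5606)))*(31164 - 7424) + 99680) = 1/((43*(-61) + (738 + 5606))*23740 + 99680) = 1/((-2623 + 6344)*23740 + 99680) = 1/(3721*23740 + 99680) = 1/(88336540 + 99680) = 1/88436220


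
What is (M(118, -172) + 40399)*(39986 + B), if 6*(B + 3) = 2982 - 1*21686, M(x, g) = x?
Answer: 4481058649/3 ≈ 1.4937e+9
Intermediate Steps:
B = -9361/3 (B = -3 + (2982 - 1*21686)/6 = -3 + (2982 - 21686)/6 = -3 + (⅙)*(-18704) = -3 - 9352/3 = -9361/3 ≈ -3120.3)
(M(118, -172) + 40399)*(39986 + B) = (118 + 40399)*(39986 - 9361/3) = 40517*(110597/3) = 4481058649/3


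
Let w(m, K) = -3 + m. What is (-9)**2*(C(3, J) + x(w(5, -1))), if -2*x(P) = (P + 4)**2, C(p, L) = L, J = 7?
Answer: -891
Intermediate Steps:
x(P) = -(4 + P)**2/2 (x(P) = -(P + 4)**2/2 = -(4 + P)**2/2)
(-9)**2*(C(3, J) + x(w(5, -1))) = (-9)**2*(7 - (4 + (-3 + 5))**2/2) = 81*(7 - (4 + 2)**2/2) = 81*(7 - 1/2*6**2) = 81*(7 - 1/2*36) = 81*(7 - 18) = 81*(-11) = -891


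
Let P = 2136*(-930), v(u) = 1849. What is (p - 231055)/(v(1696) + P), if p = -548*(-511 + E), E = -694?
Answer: -429285/1984631 ≈ -0.21630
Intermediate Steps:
P = -1986480
p = 660340 (p = -548*(-511 - 694) = -548*(-1205) = 660340)
(p - 231055)/(v(1696) + P) = (660340 - 231055)/(1849 - 1986480) = 429285/(-1984631) = 429285*(-1/1984631) = -429285/1984631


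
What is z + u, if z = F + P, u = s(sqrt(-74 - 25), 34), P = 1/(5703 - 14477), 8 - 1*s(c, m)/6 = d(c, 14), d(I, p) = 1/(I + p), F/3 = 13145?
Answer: 102194296079/2588330 + 18*I*sqrt(11)/295 ≈ 39483.0 + 0.20237*I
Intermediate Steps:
F = 39435 (F = 3*13145 = 39435)
s(c, m) = 48 - 6/(14 + c) (s(c, m) = 48 - 6/(c + 14) = 48 - 6/(14 + c))
P = -1/8774 (P = 1/(-8774) = -1/8774 ≈ -0.00011397)
u = 6*(111 + 24*I*sqrt(11))/(14 + 3*I*sqrt(11)) (u = 6*(111 + 8*sqrt(-74 - 25))/(14 + sqrt(-74 - 25)) = 6*(111 + 8*sqrt(-99))/(14 + sqrt(-99)) = 6*(111 + 8*(3*I*sqrt(11)))/(14 + 3*I*sqrt(11)) = 6*(111 + 24*I*sqrt(11))/(14 + 3*I*sqrt(11)) ≈ 47.715 + 0.20237*I)
z = 346002689/8774 (z = 39435 - 1/8774 = 346002689/8774 ≈ 39435.)
z + u = 346002689/8774 + (14076/295 + 18*I*sqrt(11)/295) = 102194296079/2588330 + 18*I*sqrt(11)/295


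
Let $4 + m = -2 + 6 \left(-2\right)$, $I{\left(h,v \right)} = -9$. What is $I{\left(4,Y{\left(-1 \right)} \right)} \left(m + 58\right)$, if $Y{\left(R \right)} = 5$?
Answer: $-360$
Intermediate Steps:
$m = -18$ ($m = -4 + \left(-2 + 6 \left(-2\right)\right) = -4 - 14 = -18$)
$I{\left(4,Y{\left(-1 \right)} \right)} \left(m + 58\right) = - 9 \left(-18 + 58\right) = \left(-9\right) 40 = -360$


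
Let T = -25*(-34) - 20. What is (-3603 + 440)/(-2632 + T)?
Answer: 3163/1802 ≈ 1.7553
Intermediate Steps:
T = 830 (T = 850 - 20 = 830)
(-3603 + 440)/(-2632 + T) = (-3603 + 440)/(-2632 + 830) = -3163/(-1802) = -3163*(-1/1802) = 3163/1802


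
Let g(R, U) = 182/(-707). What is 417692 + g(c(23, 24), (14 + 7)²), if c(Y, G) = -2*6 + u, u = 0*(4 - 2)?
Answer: 42186866/101 ≈ 4.1769e+5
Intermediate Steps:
u = 0 (u = 0*2 = 0)
c(Y, G) = -12 (c(Y, G) = -2*6 + 0 = -12 + 0 = -12)
g(R, U) = -26/101 (g(R, U) = 182*(-1/707) = -26/101)
417692 + g(c(23, 24), (14 + 7)²) = 417692 - 26/101 = 42186866/101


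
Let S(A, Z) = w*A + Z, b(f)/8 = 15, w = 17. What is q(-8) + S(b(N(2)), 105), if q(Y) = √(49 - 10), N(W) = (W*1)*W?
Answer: 2145 + √39 ≈ 2151.2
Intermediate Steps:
N(W) = W² (N(W) = W*W = W²)
b(f) = 120 (b(f) = 8*15 = 120)
q(Y) = √39
S(A, Z) = Z + 17*A (S(A, Z) = 17*A + Z = Z + 17*A)
q(-8) + S(b(N(2)), 105) = √39 + (105 + 17*120) = √39 + (105 + 2040) = √39 + 2145 = 2145 + √39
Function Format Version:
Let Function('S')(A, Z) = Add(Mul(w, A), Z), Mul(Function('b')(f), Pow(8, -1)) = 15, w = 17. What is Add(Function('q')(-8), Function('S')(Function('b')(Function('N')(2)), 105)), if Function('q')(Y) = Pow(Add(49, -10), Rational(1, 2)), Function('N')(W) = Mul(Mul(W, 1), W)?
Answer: Add(2145, Pow(39, Rational(1, 2))) ≈ 2151.2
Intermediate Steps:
Function('N')(W) = Pow(W, 2) (Function('N')(W) = Mul(W, W) = Pow(W, 2))
Function('b')(f) = 120 (Function('b')(f) = Mul(8, 15) = 120)
Function('q')(Y) = Pow(39, Rational(1, 2))
Function('S')(A, Z) = Add(Z, Mul(17, A)) (Function('S')(A, Z) = Add(Mul(17, A), Z) = Add(Z, Mul(17, A)))
Add(Function('q')(-8), Function('S')(Function('b')(Function('N')(2)), 105)) = Add(Pow(39, Rational(1, 2)), Add(105, Mul(17, 120))) = Add(Pow(39, Rational(1, 2)), Add(105, 2040)) = Add(Pow(39, Rational(1, 2)), 2145) = Add(2145, Pow(39, Rational(1, 2)))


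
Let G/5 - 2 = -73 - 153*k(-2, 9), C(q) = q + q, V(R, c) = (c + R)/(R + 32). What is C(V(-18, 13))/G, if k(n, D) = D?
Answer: 1/10136 ≈ 9.8658e-5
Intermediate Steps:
V(R, c) = (R + c)/(32 + R)
C(q) = 2*q
G = -7240 (G = 10 + 5*(-73 - 153*9) = 10 + 5*(-73 - 1377) = 10 + 5*(-1450) = 10 - 7250 = -7240)
C(V(-18, 13))/G = (2*((-18 + 13)/(32 - 18)))/(-7240) = (2*(-5/14))*(-1/7240) = -5/7*(-1/7240) = 1/10136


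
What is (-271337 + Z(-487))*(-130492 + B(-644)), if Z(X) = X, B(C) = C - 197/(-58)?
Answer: 1033704675192/29 ≈ 3.5645e+10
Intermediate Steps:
B(C) = 197/58 + C (B(C) = C - 197*(-1)/58 = C - 1*(-197/58) = C + 197/58 = 197/58 + C)
(-271337 + Z(-487))*(-130492 + B(-644)) = (-271337 - 487)*(-130492 + (197/58 - 644)) = -271824*(-130492 - 37155/58) = -271824*(-7605691/58) = 1033704675192/29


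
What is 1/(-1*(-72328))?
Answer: 1/72328 ≈ 1.3826e-5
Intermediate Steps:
1/(-1*(-72328)) = 1/72328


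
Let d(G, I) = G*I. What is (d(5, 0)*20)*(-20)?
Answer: 0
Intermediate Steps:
(d(5, 0)*20)*(-20) = ((5*0)*20)*(-20) = (0*20)*(-20) = 0*(-20) = 0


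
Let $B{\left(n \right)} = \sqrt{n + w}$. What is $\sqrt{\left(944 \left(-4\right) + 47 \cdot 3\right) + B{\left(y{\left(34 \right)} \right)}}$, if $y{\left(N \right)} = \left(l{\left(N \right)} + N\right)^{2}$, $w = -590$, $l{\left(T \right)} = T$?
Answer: $\sqrt{-3635 + \sqrt{4034}} \approx 59.762 i$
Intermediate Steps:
$y{\left(N \right)} = 4 N^{2}$ ($y{\left(N \right)} = \left(N + N\right)^{2} = \left(2 N\right)^{2} = 4 N^{2}$)
$B{\left(n \right)} = \sqrt{-590 + n}$ ($B{\left(n \right)} = \sqrt{n - 590} = \sqrt{-590 + n}$)
$\sqrt{\left(944 \left(-4\right) + 47 \cdot 3\right) + B{\left(y{\left(34 \right)} \right)}} = \sqrt{\left(944 \left(-4\right) + 47 \cdot 3\right) + \sqrt{-590 + 4 \cdot 34^{2}}} = \sqrt{\left(-3776 + 141\right) + \sqrt{-590 + 4 \cdot 1156}} = \sqrt{-3635 + \sqrt{-590 + 4624}} = \sqrt{-3635 + \sqrt{4034}}$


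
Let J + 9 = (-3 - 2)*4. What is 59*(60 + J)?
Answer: 1829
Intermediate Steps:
J = -29 (J = -9 + (-3 - 2)*4 = -9 - 5*4 = -9 - 20 = -29)
59*(60 + J) = 59*(60 - 29) = 59*31 = 1829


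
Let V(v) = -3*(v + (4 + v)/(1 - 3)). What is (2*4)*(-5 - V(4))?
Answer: -40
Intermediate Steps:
V(v) = 6 - 3*v/2 (V(v) = -3*(v + (4 + v)/(-2)) = -3*(v + (4 + v)*(-½)) = -3*(v + (-2 - v/2)) = -3*(-2 + v/2) = 6 - 3*v/2)
(2*4)*(-5 - V(4)) = (2*4)*(-5 - (6 - 3/2*4)) = 8*(-5 - (6 - 6)) = 8*(-5 - 1*0) = 8*(-5 + 0) = 8*(-5) = -40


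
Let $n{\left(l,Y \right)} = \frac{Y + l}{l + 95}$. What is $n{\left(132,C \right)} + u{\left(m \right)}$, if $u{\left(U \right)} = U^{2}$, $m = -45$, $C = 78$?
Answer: $\frac{459885}{227} \approx 2025.9$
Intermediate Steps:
$n{\left(l,Y \right)} = \frac{Y + l}{95 + l}$
$n{\left(132,C \right)} + u{\left(m \right)} = \frac{78 + 132}{95 + 132} + \left(-45\right)^{2} = \frac{1}{227} \cdot 210 + 2025 = \frac{210}{227} + 2025 = \frac{459885}{227}$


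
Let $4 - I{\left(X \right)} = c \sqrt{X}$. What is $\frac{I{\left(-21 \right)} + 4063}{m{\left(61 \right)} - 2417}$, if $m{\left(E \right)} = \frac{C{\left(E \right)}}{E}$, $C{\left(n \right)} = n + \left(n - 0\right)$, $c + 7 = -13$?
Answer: $- \frac{581}{345} - \frac{4 i \sqrt{21}}{483} \approx -1.6841 - 0.037951 i$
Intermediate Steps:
$c = -20$ ($c = -7 - 13 = -20$)
$C{\left(n \right)} = 2 n$ ($C{\left(n \right)} = n + \left(n + 0\right) = n + n = 2 n$)
$I{\left(X \right)} = 4 + 20 \sqrt{X}$ ($I{\left(X \right)} = 4 - - 20 \sqrt{X} = 4 + 20 \sqrt{X}$)
$m{\left(E \right)} = 2$ ($m{\left(E \right)} = \frac{2 E}{E} = 2$)
$\frac{I{\left(-21 \right)} + 4063}{m{\left(61 \right)} - 2417} = \frac{\left(4 + 20 \sqrt{-21}\right) + 4063}{2 - 2417} = \frac{\left(4 + 20 i \sqrt{21}\right) + 4063}{-2415} = \left(\left(4 + 20 i \sqrt{21}\right) + 4063\right) \left(- \frac{1}{2415}\right) = \left(4067 + 20 i \sqrt{21}\right) \left(- \frac{1}{2415}\right) = - \frac{581}{345} - \frac{4 i \sqrt{21}}{483}$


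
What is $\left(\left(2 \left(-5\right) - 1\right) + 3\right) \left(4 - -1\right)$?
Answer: $-40$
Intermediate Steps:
$\left(\left(2 \left(-5\right) - 1\right) + 3\right) \left(4 - -1\right) = \left(\left(-10 - 1\right) + 3\right) \left(4 + 1\right) = \left(-11 + 3\right) 5 = \left(-8\right) 5 = -40$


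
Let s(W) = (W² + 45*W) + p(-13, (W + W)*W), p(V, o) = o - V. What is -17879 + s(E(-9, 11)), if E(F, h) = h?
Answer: -17008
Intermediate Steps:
s(W) = 13 + 3*W² + 45*W (s(W) = (W² + 45*W) + ((W + W)*W - 1*(-13)) = (W² + 45*W) + ((2*W)*W + 13) = (W² + 45*W) + (2*W² + 13) = (W² + 45*W) + (13 + 2*W²) = 13 + 3*W² + 45*W)
-17879 + s(E(-9, 11)) = -17879 + (13 + 3*11² + 45*11) = -17879 + (13 + 3*121 + 495) = -17879 + (13 + 363 + 495) = -17879 + 871 = -17008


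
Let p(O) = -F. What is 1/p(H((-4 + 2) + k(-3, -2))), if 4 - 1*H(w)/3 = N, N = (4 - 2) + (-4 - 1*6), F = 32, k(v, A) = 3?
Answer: -1/32 ≈ -0.031250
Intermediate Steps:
N = -8 (N = 2 + (-4 - 6) = 2 - 10 = -8)
H(w) = 36 (H(w) = 12 - 3*(-8) = 12 + 24 = 36)
p(O) = -32 (p(O) = -1*32 = -32)
1/p(H((-4 + 2) + k(-3, -2))) = 1/(-32) = -1/32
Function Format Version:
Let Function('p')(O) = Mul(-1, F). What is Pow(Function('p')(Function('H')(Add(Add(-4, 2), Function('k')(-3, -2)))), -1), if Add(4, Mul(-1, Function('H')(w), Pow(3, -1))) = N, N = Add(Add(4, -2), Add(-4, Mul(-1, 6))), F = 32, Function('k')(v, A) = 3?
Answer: Rational(-1, 32) ≈ -0.031250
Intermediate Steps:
N = -8 (N = Add(2, Add(-4, -6)) = Add(2, -10) = -8)
Function('H')(w) = 36 (Function('H')(w) = Add(12, Mul(-3, -8)) = Add(12, 24) = 36)
Function('p')(O) = -32 (Function('p')(O) = Mul(-1, 32) = -32)
Pow(Function('p')(Function('H')(Add(Add(-4, 2), Function('k')(-3, -2)))), -1) = Pow(-32, -1) = Rational(-1, 32)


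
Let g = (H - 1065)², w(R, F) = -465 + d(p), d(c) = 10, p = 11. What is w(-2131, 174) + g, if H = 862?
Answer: 40754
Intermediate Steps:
w(R, F) = -455 (w(R, F) = -465 + 10 = -455)
g = 41209 (g = (862 - 1065)² = (-203)² = 41209)
w(-2131, 174) + g = -455 + 41209 = 40754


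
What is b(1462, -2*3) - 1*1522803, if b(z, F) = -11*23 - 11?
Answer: -1523067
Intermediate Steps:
b(z, F) = -264 (b(z, F) = -253 - 11 = -264)
b(1462, -2*3) - 1*1522803 = -264 - 1*1522803 = -264 - 1522803 = -1523067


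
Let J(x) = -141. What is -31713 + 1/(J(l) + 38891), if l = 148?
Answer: -1228878749/38750 ≈ -31713.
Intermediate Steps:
-31713 + 1/(J(l) + 38891) = -31713 + 1/(-141 + 38891) = -31713 + 1/38750 = -1228878749/38750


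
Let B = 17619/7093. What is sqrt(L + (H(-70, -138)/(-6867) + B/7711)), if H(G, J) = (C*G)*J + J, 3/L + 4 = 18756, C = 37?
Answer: I*sqrt(497835292834992279687507263969)/97818907550056 ≈ 7.2131*I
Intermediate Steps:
L = 3/18752 (L = 3/(-4 + 18756) = 3/18752 ≈ 0.00015998)
H(G, J) = J + 37*G*J (H(G, J) = (37*G)*J + J = 37*G*J + J = J + 37*G*J)
B = 17619/7093 (B = 17619*(1/7093) = 17619/7093 ≈ 2.4840)
sqrt(L + (H(-70, -138)/(-6867) + B/7711)) = sqrt(3/18752 + (-138*(1 + 37*(-70))/(-6867) + (17619/7093)/7711)) = sqrt(3/18752 + (-138*(1 - 2590)*(-1/6867) + (17619/7093)*(1/7711))) = sqrt(3/18752 + (-138*(-2589)*(-1/6867) + 17619/54694123)) = sqrt(3/18752 + (357282*(-1/6867) + 17619/54694123)) = sqrt(3/18752 + (-39698/763 + 17619/54694123)) = sqrt(3/18752 - 2171233851557/41731615849) = sqrt(-40714851989549317/782551260400448) = I*sqrt(497835292834992279687507263969)/97818907550056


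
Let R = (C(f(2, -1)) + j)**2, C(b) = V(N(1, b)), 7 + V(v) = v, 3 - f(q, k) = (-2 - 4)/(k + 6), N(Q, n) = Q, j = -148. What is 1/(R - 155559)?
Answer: -1/131843 ≈ -7.5848e-6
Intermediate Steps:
f(q, k) = 3 + 6/(6 + k) (f(q, k) = 3 - (-2 - 4)/(k + 6) = 3 - (-6)/(6 + k) = 3 + 6/(6 + k))
V(v) = -7 + v
C(b) = -6 (C(b) = -7 + 1 = -6)
R = 23716 (R = (-6 - 148)**2 = (-154)**2 = 23716)
1/(R - 155559) = 1/(23716 - 155559) = 1/(-131843) = -1/131843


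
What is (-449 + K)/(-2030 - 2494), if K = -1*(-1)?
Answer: 112/1131 ≈ 0.099027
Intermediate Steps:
K = 1
(-449 + K)/(-2030 - 2494) = (-449 + 1)/(-2030 - 2494) = -448/(-4524) = -448*(-1/4524) = 112/1131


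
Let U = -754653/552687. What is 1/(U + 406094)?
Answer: 184229/74814039975 ≈ 2.4625e-6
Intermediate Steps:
U = -251551/184229 (U = -754653*1/552687 = -251551/184229 ≈ -1.3654)
1/(U + 406094) = 1/(-251551/184229 + 406094) = 1/(74814039975/184229) = 184229/74814039975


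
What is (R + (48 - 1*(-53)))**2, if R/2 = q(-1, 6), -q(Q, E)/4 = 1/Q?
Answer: 11881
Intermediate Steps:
q(Q, E) = -4/Q
R = 8 (R = 2*(-4/(-1)) = 2*(-4*(-1)) = 2*4 = 8)
(R + (48 - 1*(-53)))**2 = (8 + (48 - 1*(-53)))**2 = (8 + (48 + 53))**2 = (8 + 101)**2 = 109**2 = 11881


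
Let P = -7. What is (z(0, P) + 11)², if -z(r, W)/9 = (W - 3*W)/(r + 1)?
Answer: 13225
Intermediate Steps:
z(r, W) = 18*W/(1 + r) (z(r, W) = -9*(W - 3*W)/(r + 1) = -9*(-2*W)/(1 + r) = -(-18)*W/(1 + r) = 18*W/(1 + r))
(z(0, P) + 11)² = (18*(-7)/(1 + 0) + 11)² = (18*(-7)/1 + 11)² = (18*(-7)*1 + 11)² = (-126 + 11)² = (-115)² = 13225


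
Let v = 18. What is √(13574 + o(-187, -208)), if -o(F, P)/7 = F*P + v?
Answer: 2*I*√64706 ≈ 508.75*I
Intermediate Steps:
o(F, P) = -126 - 7*F*P (o(F, P) = -7*(F*P + 18) = -7*(18 + F*P) = -126 - 7*F*P)
√(13574 + o(-187, -208)) = √(13574 + (-126 - 7*(-187)*(-208))) = √(13574 + (-126 - 272272)) = √(13574 - 272398) = √(-258824) = 2*I*√64706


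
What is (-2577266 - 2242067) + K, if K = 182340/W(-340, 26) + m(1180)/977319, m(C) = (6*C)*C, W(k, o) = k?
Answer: -26693068410794/5538141 ≈ -4.8199e+6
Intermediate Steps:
m(C) = 6*C**2
K = -2922730841/5538141 (K = 182340/(-340) + (6*1180**2)/977319 = 182340*(-1/340) + (6*1392400)*(1/977319) = -9117/17 + 8354400*(1/977319) = -9117/17 + 2784800/325773 = -2922730841/5538141 ≈ -527.75)
(-2577266 - 2242067) + K = (-2577266 - 2242067) - 2922730841/5538141 = -4819333 - 2922730841/5538141 = -26693068410794/5538141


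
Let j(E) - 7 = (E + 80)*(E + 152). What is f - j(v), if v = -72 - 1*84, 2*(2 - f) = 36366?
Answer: -18492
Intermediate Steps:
f = -18181 (f = 2 - ½*36366 = 2 - 18183 = -18181)
v = -156 (v = -72 - 84 = -156)
j(E) = 7 + (80 + E)*(152 + E) (j(E) = 7 + (E + 80)*(E + 152) = 7 + (80 + E)*(152 + E))
f - j(v) = -18181 - (12167 + (-156)² + 232*(-156)) = -18181 - (12167 + 24336 - 36192) = -18181 - 1*311 = -18181 - 311 = -18492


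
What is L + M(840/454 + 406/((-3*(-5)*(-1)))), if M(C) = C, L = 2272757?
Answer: 7738651723/3405 ≈ 2.2727e+6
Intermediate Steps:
L + M(840/454 + 406/((-3*(-5)*(-1)))) = 2272757 + (840/454 + 406/((-3*(-5)*(-1)))) = 2272757 + (840*(1/454) + 406/((15*(-1)))) = 2272757 + (420/227 + 406/(-15)) = 2272757 + (420/227 + 406*(-1/15)) = 2272757 + (420/227 - 406/15) = 2272757 - 85862/3405 = 7738651723/3405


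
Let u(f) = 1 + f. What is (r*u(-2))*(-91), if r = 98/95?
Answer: 8918/95 ≈ 93.874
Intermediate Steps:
r = 98/95 (r = 98*(1/95) = 98/95 ≈ 1.0316)
(r*u(-2))*(-91) = (98*(1 - 2)/95)*(-91) = ((98/95)*(-1))*(-91) = -98/95*(-91) = 8918/95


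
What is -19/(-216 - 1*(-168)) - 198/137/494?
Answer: 638189/1624272 ≈ 0.39291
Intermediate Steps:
-19/(-216 - 1*(-168)) - 198/137/494 = -19/(-216 + 168) - 198*1/137*(1/494) = -19/(-48) - 198/137*1/494 = -19*(-1/48) - 99/33839 = 19/48 - 99/33839 = 638189/1624272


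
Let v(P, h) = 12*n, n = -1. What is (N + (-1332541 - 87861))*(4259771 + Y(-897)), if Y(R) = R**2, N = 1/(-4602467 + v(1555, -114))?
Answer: -33107727787637868420/4602479 ≈ -7.1935e+12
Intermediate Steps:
v(P, h) = -12 (v(P, h) = 12*(-1) = -12)
N = -1/4602479 (N = 1/(-4602467 - 12) = 1/(-4602479) = -1/4602479 ≈ -2.1727e-7)
(N + (-1332541 - 87861))*(4259771 + Y(-897)) = (-1/4602479 + (-1332541 - 87861))*(4259771 + (-897)**2) = (-1/4602479 - 1420402)*(4259771 + 804609) = -6537370376559/4602479*5064380 = -33107727787637868420/4602479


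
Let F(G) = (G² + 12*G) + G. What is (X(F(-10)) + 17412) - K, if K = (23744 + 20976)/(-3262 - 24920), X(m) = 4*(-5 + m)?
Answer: 243402112/14091 ≈ 17274.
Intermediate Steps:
F(G) = G² + 13*G
X(m) = -20 + 4*m
K = -22360/14091 (K = 44720/(-28182) = 44720*(-1/28182) = -22360/14091 ≈ -1.5868)
(X(F(-10)) + 17412) - K = ((-20 + 4*(-10*(13 - 10))) + 17412) - 1*(-22360/14091) = ((-20 + 4*(-10*3)) + 17412) + 22360/14091 = ((-20 + 4*(-30)) + 17412) + 22360/14091 = ((-20 - 120) + 17412) + 22360/14091 = (-140 + 17412) + 22360/14091 = 17272 + 22360/14091 = 243402112/14091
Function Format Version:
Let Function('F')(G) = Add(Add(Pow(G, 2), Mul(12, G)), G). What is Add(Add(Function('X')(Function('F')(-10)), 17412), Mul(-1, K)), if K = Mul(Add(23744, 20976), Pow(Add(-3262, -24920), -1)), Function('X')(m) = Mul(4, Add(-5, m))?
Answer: Rational(243402112, 14091) ≈ 17274.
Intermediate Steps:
Function('F')(G) = Add(Pow(G, 2), Mul(13, G))
Function('X')(m) = Add(-20, Mul(4, m))
K = Rational(-22360, 14091) (K = Mul(44720, Pow(-28182, -1)) = Mul(44720, Rational(-1, 28182)) = Rational(-22360, 14091) ≈ -1.5868)
Add(Add(Function('X')(Function('F')(-10)), 17412), Mul(-1, K)) = Add(Add(Add(-20, Mul(4, Mul(-10, Add(13, -10)))), 17412), Mul(-1, Rational(-22360, 14091))) = Add(Add(Add(-20, Mul(4, Mul(-10, 3))), 17412), Rational(22360, 14091)) = Add(Add(Add(-20, Mul(4, -30)), 17412), Rational(22360, 14091)) = Add(Add(Add(-20, -120), 17412), Rational(22360, 14091)) = Add(Add(-140, 17412), Rational(22360, 14091)) = Add(17272, Rational(22360, 14091)) = Rational(243402112, 14091)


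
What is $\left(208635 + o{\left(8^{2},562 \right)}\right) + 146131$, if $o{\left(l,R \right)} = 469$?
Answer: $355235$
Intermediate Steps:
$\left(208635 + o{\left(8^{2},562 \right)}\right) + 146131 = \left(208635 + 469\right) + 146131 = 209104 + 146131 = 355235$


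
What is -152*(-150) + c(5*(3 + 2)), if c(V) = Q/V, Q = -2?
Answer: 569998/25 ≈ 22800.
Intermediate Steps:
c(V) = -2/V
-152*(-150) + c(5*(3 + 2)) = -152*(-150) - 2*1/(5*(3 + 2)) = 22800 - 2/(5*5) = 22800 - 2/25 = 569998/25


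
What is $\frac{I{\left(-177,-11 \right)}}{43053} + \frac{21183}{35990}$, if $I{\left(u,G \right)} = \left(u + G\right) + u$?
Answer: $\frac{898855349}{1549477470} \approx 0.5801$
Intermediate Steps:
$I{\left(u,G \right)} = G + 2 u$ ($I{\left(u,G \right)} = \left(G + u\right) + u = G + 2 u$)
$\frac{I{\left(-177,-11 \right)}}{43053} + \frac{21183}{35990} = \frac{-11 + 2 \left(-177\right)}{43053} + \frac{21183}{35990} = \left(-11 - 354\right) \frac{1}{43053} + 21183 \cdot \frac{1}{35990} = \left(-365\right) \frac{1}{43053} + \frac{21183}{35990} = - \frac{365}{43053} + \frac{21183}{35990} = \frac{898855349}{1549477470}$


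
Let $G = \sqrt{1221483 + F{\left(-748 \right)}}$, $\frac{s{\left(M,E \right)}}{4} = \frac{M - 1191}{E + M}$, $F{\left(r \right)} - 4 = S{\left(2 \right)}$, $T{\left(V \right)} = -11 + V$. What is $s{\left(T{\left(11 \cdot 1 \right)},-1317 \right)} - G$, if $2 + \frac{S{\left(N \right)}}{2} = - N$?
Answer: $\frac{1588}{439} - \sqrt{1221479} \approx -1101.6$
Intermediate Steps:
$S{\left(N \right)} = -4 - 2 N$ ($S{\left(N \right)} = -4 + 2 \left(- N\right) = -4 - 2 N$)
$F{\left(r \right)} = -4$ ($F{\left(r \right)} = 4 - 8 = -4$)
$s{\left(M,E \right)} = \frac{4 \left(-1191 + M\right)}{E + M}$ ($s{\left(M,E \right)} = 4 \frac{M - 1191}{E + M} = 4 \frac{-1191 + M}{E + M} = \frac{4 \left(-1191 + M\right)}{E + M}$)
$G = \sqrt{1221479}$ ($G = \sqrt{1221483 - 4} = \sqrt{1221479} \approx 1105.2$)
$s{\left(T{\left(11 \cdot 1 \right)},-1317 \right)} - G = \frac{4 \left(-1191 + \left(-11 + 11 \cdot 1\right)\right)}{-1317 + \left(-11 + 11 \cdot 1\right)} - \sqrt{1221479} = \frac{4 \left(-1191 + \left(-11 + 11\right)\right)}{-1317 + \left(-11 + 11\right)} - \sqrt{1221479} = \frac{4 \left(-1191 + 0\right)}{-1317 + 0} - \sqrt{1221479} = 4 \frac{1}{-1317} \left(-1191\right) - \sqrt{1221479} = 4 \left(- \frac{1}{1317}\right) \left(-1191\right) - \sqrt{1221479} = \frac{1588}{439} - \sqrt{1221479}$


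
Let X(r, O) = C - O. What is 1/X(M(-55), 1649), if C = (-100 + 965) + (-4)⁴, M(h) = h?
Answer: -1/528 ≈ -0.0018939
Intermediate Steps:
C = 1121 (C = 865 + 256 = 1121)
X(r, O) = 1121 - O
1/X(M(-55), 1649) = 1/(1121 - 1*1649) = 1/(1121 - 1649) = 1/(-528) = -1/528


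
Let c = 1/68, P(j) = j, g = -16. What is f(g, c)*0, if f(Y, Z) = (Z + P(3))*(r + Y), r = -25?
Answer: 0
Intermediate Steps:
c = 1/68 ≈ 0.014706
f(Y, Z) = (-25 + Y)*(3 + Z) (f(Y, Z) = (Z + 3)*(-25 + Y) = (3 + Z)*(-25 + Y) = (-25 + Y)*(3 + Z))
f(g, c)*0 = (-75 - 25*1/68 + 3*(-16) - 16*1/68)*0 = (-75 - 25/68 - 48 - 4/17)*0 = -8405/68*0 = 0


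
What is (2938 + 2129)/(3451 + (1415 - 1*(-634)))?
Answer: 5067/5500 ≈ 0.92127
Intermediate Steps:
(2938 + 2129)/(3451 + (1415 - 1*(-634))) = 5067/(3451 + (1415 + 634)) = 5067/(3451 + 2049) = 5067/5500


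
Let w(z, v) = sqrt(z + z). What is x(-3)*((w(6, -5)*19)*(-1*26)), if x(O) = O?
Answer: 2964*sqrt(3) ≈ 5133.8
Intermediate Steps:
w(z, v) = sqrt(2)*sqrt(z) (w(z, v) = sqrt(2*z) = sqrt(2)*sqrt(z))
x(-3)*((w(6, -5)*19)*(-1*26)) = -3*(sqrt(2)*sqrt(6))*19*(-1*26) = -3*(2*sqrt(3))*19*(-26) = -3*38*sqrt(3)*(-26) = -(-2964)*sqrt(3) = 2964*sqrt(3)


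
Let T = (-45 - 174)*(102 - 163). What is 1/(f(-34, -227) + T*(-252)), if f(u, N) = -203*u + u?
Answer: -1/3359600 ≈ -2.9765e-7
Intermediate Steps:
T = 13359 (T = -219*(-61) = 13359)
f(u, N) = -202*u
1/(f(-34, -227) + T*(-252)) = 1/(-202*(-34) + 13359*(-252)) = 1/(6868 - 3366468) = 1/(-3359600) = -1/3359600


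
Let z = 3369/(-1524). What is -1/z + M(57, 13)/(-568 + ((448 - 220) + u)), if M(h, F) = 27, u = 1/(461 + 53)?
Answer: 24397526/65418119 ≈ 0.37295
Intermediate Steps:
u = 1/514 ≈ 0.0019455
z = -1123/508 (z = 3369*(-1/1524) = -1123/508 ≈ -2.2106)
-1/z + M(57, 13)/(-568 + ((448 - 220) + u)) = -1/(-1123/508) + 27/(-568 + ((448 - 220) + 1/514)) = -1*(-508/1123) + 27/(-568 + (228 + 1/514)) = 508/1123 + 27/(-568 + 117193/514) = 508/1123 + 27/(-174759/514) = 508/1123 + 27*(-514/174759) = 508/1123 - 4626/58253 = 24397526/65418119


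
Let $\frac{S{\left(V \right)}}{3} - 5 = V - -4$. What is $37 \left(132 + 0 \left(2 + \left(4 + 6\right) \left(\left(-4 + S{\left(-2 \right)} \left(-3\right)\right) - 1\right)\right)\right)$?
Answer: $4884$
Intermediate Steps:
$S{\left(V \right)} = 27 + 3 V$ ($S{\left(V \right)} = 15 + 3 \left(V - -4\right) = 15 + 3 \left(V + 4\right) = 15 + 3 \left(4 + V\right) = 15 + \left(12 + 3 V\right) = 27 + 3 V$)
$37 \left(132 + 0 \left(2 + \left(4 + 6\right) \left(\left(-4 + S{\left(-2 \right)} \left(-3\right)\right) - 1\right)\right)\right) = 37 \left(132 + 0 \left(2 + \left(4 + 6\right) \left(\left(-4 + \left(27 + 3 \left(-2\right)\right) \left(-3\right)\right) - 1\right)\right)\right) = 37 \left(132 + 0 \left(2 + 10 \left(\left(-4 + \left(27 - 6\right) \left(-3\right)\right) - 1\right)\right)\right) = 37 \left(132 + 0 \left(2 + 10 \left(\left(-4 + 21 \left(-3\right)\right) - 1\right)\right)\right) = 37 \left(132 + 0 \left(2 + 10 \left(\left(-4 - 63\right) - 1\right)\right)\right) = 37 \left(132 + 0 \left(2 + 10 \left(-67 - 1\right)\right)\right) = 37 \left(132 + 0 \left(2 + 10 \left(-68\right)\right)\right) = 37 \left(132 + 0 \left(2 - 680\right)\right) = 37 \left(132 + 0 \left(-678\right)\right) = 37 \left(132 + 0\right) = 37 \cdot 132 = 4884$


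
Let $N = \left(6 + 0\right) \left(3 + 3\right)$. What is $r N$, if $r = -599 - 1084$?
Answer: $-60588$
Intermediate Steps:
$r = -1683$
$N = 36$ ($N = 6 \cdot 6 = 36$)
$r N = \left(-1683\right) 36 = -60588$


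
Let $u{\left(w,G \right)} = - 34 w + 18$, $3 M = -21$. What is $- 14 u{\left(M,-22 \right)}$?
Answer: $-3584$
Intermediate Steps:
$M = -7$ ($M = \frac{1}{3} \left(-21\right) = -7$)
$u{\left(w,G \right)} = 18 - 34 w$
$- 14 u{\left(M,-22 \right)} = - 14 \left(18 - -238\right) = - 14 \left(18 + 238\right) = \left(-14\right) 256 = -3584$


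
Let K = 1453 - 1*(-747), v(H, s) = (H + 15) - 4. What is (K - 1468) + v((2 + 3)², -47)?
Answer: 768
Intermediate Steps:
v(H, s) = 11 + H (v(H, s) = (15 + H) - 4 = 11 + H)
K = 2200 (K = 1453 + 747 = 2200)
(K - 1468) + v((2 + 3)², -47) = (2200 - 1468) + (11 + (2 + 3)²) = 732 + (11 + 5²) = 732 + (11 + 25) = 732 + 36 = 768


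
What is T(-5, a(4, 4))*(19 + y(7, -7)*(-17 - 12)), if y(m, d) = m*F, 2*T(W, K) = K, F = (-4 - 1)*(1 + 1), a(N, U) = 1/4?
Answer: 2049/8 ≈ 256.13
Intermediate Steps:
a(N, U) = ¼
F = -10 (F = -5*2 = -10)
T(W, K) = K/2
y(m, d) = -10*m (y(m, d) = m*(-10) = -10*m)
T(-5, a(4, 4))*(19 + y(7, -7)*(-17 - 12)) = ((½)*(¼))*(19 + (-10*7)*(-17 - 12)) = (19 - 70*(-29))/8 = (19 + 2030)/8 = (⅛)*2049 = 2049/8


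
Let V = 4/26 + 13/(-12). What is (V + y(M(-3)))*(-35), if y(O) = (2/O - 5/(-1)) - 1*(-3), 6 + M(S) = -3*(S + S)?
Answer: -39515/156 ≈ -253.30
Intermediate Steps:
M(S) = -6 - 6*S (M(S) = -6 - 3*(S + S) = -6 - 6*S)
y(O) = 8 + 2/O (y(O) = (2/O - 5*(-1)) + 3 = (2/O + 5) + 3 = (5 + 2/O) + 3 = 8 + 2/O)
V = -145/156 (V = 4*(1/26) + 13*(-1/12) = 2/13 - 13/12 = -145/156 ≈ -0.92949)
(V + y(M(-3)))*(-35) = (-145/156 + (8 + 2/(-6 - 6*(-3))))*(-35) = (-145/156 + (8 + 2/(-6 + 18)))*(-35) = (-145/156 + (8 + 2/12))*(-35) = (-145/156 + (8 + 2*(1/12)))*(-35) = (-145/156 + (8 + 1/6))*(-35) = (-145/156 + 49/6)*(-35) = (1129/156)*(-35) = -39515/156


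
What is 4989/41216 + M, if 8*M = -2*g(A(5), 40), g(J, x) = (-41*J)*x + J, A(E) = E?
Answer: 84446269/41216 ≈ 2048.9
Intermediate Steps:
g(J, x) = J - 41*J*x (g(J, x) = -41*J*x + J = J - 41*J*x)
M = 8195/4 (M = (-10*(1 - 41*40))/8 = (-10*(1 - 1640))/8 = (-10*(-1639))/8 = (-2*(-8195))/8 = (⅛)*16390 = 8195/4 ≈ 2048.8)
4989/41216 + M = 4989/41216 + 8195/4 = 84446269/41216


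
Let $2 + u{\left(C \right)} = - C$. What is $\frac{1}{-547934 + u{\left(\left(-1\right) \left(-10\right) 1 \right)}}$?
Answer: $- \frac{1}{547946} \approx -1.825 \cdot 10^{-6}$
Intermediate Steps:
$u{\left(C \right)} = -2 - C$
$\frac{1}{-547934 + u{\left(\left(-1\right) \left(-10\right) 1 \right)}} = \frac{1}{-547934 - \left(2 + \left(-1\right) \left(-10\right) 1\right)} = \frac{1}{-547934 - \left(2 + 10 \cdot 1\right)} = \frac{1}{-547934 - 12} = \frac{1}{-547946} = - \frac{1}{547946}$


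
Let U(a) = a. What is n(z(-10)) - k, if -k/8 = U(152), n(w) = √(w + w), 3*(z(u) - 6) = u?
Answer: 1216 + 4*√3/3 ≈ 1218.3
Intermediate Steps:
z(u) = 6 + u/3
n(w) = √2*√w (n(w) = √(2*w) = √2*√w)
k = -1216 (k = -8*152 = -1216)
n(z(-10)) - k = √2*√(6 + (⅓)*(-10)) - 1*(-1216) = √2*√(6 - 10/3) + 1216 = √2*√(8/3) + 1216 = √2*(2*√6/3) + 1216 = 4*√3/3 + 1216 = 1216 + 4*√3/3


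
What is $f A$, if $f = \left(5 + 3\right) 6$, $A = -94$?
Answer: $-4512$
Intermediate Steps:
$f = 48$ ($f = 8 \cdot 6 = 48$)
$f A = 48 \left(-94\right) = -4512$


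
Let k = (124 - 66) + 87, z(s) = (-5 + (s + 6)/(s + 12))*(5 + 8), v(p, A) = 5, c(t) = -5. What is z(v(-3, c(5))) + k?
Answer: 1503/17 ≈ 88.412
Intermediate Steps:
z(s) = -65 + 13*(6 + s)/(12 + s) (z(s) = (-5 + (6 + s)/(12 + s))*13 = -65 + 13*(6 + s)/(12 + s))
k = 145 (k = 58 + 87 = 145)
z(v(-3, c(5))) + k = 26*(-27 - 2*5)/(12 + 5) + 145 = 26*(-27 - 10)/17 + 145 = 26*(1/17)*(-37) + 145 = -962/17 + 145 = 1503/17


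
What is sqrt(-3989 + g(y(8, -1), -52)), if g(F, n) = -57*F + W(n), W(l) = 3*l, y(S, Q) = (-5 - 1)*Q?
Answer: I*sqrt(4487) ≈ 66.985*I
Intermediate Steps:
y(S, Q) = -6*Q
g(F, n) = -57*F + 3*n
sqrt(-3989 + g(y(8, -1), -52)) = sqrt(-3989 + (-(-342)*(-1) + 3*(-52))) = sqrt(-3989 + (-57*6 - 156)) = sqrt(-3989 + (-342 - 156)) = sqrt(-3989 - 498) = sqrt(-4487) = I*sqrt(4487)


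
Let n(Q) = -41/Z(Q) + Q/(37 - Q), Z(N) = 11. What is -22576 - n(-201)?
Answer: -59091999/2618 ≈ -22571.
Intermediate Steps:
n(Q) = -41/11 + Q/(37 - Q)
-22576 - n(-201) = -22576 - (1517 - 52*(-201))/(11*(-37 - 201)) = -22576 - (1517 + 10452)/(11*(-238)) = -22576 - (-1)*11969/(11*238) = -22576 - 1*(-11969/2618) = -22576 + 11969/2618 = -59091999/2618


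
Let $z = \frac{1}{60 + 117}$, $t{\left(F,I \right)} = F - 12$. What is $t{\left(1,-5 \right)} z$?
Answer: $- \frac{11}{177} \approx -0.062147$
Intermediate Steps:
$t{\left(F,I \right)} = -12 + F$ ($t{\left(F,I \right)} = F - 12 = -12 + F$)
$z = \frac{1}{177} \approx 0.0056497$
$t{\left(1,-5 \right)} z = \left(-12 + 1\right) \frac{1}{177} = \left(-11\right) \frac{1}{177} = - \frac{11}{177}$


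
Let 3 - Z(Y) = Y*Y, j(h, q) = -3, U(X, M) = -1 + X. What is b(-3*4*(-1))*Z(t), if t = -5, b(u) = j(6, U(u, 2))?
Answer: 66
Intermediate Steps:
b(u) = -3
Z(Y) = 3 - Y² (Z(Y) = 3 - Y*Y = 3 - Y²)
b(-3*4*(-1))*Z(t) = -3*(3 - 1*(-5)²) = -3*(3 - 1*25) = -3*(3 - 25) = -3*(-22) = 66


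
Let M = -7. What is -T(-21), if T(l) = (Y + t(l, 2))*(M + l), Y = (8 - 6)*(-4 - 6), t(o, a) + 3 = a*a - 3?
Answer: -616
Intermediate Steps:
t(o, a) = -6 + a**2 (t(o, a) = -3 + (a*a - 3) = -3 + (a**2 - 3) = -3 + (-3 + a**2) = -6 + a**2)
Y = -20 (Y = 2*(-10) = -20)
T(l) = 154 - 22*l (T(l) = (-20 + (-6 + 2**2))*(-7 + l) = (-20 + (-6 + 4))*(-7 + l) = (-20 - 2)*(-7 + l) = -22*(-7 + l) = 154 - 22*l)
-T(-21) = -(154 - 22*(-21)) = -(154 + 462) = -1*616 = -616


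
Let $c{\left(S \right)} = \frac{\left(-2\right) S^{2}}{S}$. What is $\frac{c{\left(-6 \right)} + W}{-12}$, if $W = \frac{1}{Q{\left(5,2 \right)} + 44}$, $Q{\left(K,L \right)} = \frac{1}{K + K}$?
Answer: $- \frac{2651}{2646} \approx -1.0019$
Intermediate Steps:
$Q{\left(K,L \right)} = \frac{1}{2 K}$
$W = \frac{10}{441}$ ($W = \frac{1}{\frac{1}{2 \cdot 5} + 44} = \frac{1}{\frac{1}{2} \cdot \frac{1}{5} + 44} = \frac{1}{\frac{1}{10} + 44} = \frac{1}{\frac{441}{10}} = \frac{10}{441} \approx 0.022676$)
$c{\left(S \right)} = - 2 S$
$\frac{c{\left(-6 \right)} + W}{-12} = \frac{\left(-2\right) \left(-6\right) + \frac{10}{441}}{-12} = \left(12 + \frac{10}{441}\right) \left(- \frac{1}{12}\right) = \frac{5302}{441} \left(- \frac{1}{12}\right) = - \frac{2651}{2646}$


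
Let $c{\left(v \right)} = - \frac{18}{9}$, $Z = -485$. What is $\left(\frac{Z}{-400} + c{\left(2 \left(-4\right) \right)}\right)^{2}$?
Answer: $\frac{3969}{6400} \approx 0.62016$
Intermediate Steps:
$c{\left(v \right)} = -2$ ($c{\left(v \right)} = \left(-18\right) \frac{1}{9} = -2$)
$\left(\frac{Z}{-400} + c{\left(2 \left(-4\right) \right)}\right)^{2} = \left(- \frac{485}{-400} - 2\right)^{2} = \left(\left(-485\right) \left(- \frac{1}{400}\right) - 2\right)^{2} = \left(\frac{97}{80} - 2\right)^{2} = \left(- \frac{63}{80}\right)^{2} = \frac{3969}{6400}$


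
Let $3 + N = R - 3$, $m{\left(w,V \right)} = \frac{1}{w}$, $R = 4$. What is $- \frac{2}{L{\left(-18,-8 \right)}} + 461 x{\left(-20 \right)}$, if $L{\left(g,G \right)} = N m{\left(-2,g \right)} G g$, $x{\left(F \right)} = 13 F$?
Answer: $- \frac{8629921}{72} \approx -1.1986 \cdot 10^{5}$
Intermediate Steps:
$N = -2$ ($N = -3 + \left(4 - 3\right) = -3 + 1 = -2$)
$L{\left(g,G \right)} = G g$ ($L{\left(g,G \right)} = - \frac{2}{-2} G g = \left(-2\right) \left(- \frac{1}{2}\right) G g = 1 G g = G g$)
$- \frac{2}{L{\left(-18,-8 \right)}} + 461 x{\left(-20 \right)} = - \frac{2}{\left(-8\right) \left(-18\right)} + 461 \cdot 13 \left(-20\right) = - \frac{2}{144} + 461 \left(-260\right) = \left(-2\right) \frac{1}{144} - 119860 = - \frac{1}{72} - 119860 = - \frac{8629921}{72}$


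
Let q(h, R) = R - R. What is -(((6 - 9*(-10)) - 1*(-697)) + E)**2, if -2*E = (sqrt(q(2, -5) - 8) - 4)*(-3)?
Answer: -619351 - 4722*I*sqrt(2) ≈ -6.1935e+5 - 6677.9*I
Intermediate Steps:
q(h, R) = 0
E = -6 + 3*I*sqrt(2) (E = -(sqrt(0 - 8) - 4)*(-3)/2 = -(sqrt(-8) - 4)*(-3)/2 = -(2*I*sqrt(2) - 4)*(-3)/2 = -(-4 + 2*I*sqrt(2))*(-3)/2 = -(12 - 6*I*sqrt(2))/2 = -6 + 3*I*sqrt(2) ≈ -6.0 + 4.2426*I)
-(((6 - 9*(-10)) - 1*(-697)) + E)**2 = -(((6 - 9*(-10)) - 1*(-697)) + (-6 + 3*I*sqrt(2)))**2 = -(((6 + 90) + 697) + (-6 + 3*I*sqrt(2)))**2 = -((96 + 697) + (-6 + 3*I*sqrt(2)))**2 = -(793 + (-6 + 3*I*sqrt(2)))**2 = -(787 + 3*I*sqrt(2))**2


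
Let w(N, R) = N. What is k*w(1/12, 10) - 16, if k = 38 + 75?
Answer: -79/12 ≈ -6.5833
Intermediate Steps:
k = 113
k*w(1/12, 10) - 16 = 113/12 - 16 = -79/12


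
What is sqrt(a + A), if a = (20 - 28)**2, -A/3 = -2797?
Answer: sqrt(8455) ≈ 91.951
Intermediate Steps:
A = 8391 (A = -3*(-2797) = 8391)
a = 64 (a = (-8)**2 = 64)
sqrt(a + A) = sqrt(64 + 8391) = sqrt(8455)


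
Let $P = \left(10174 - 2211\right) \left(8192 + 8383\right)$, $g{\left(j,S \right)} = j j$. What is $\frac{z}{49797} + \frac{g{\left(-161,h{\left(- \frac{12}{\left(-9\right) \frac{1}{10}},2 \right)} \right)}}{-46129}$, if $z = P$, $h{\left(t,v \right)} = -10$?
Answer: $\frac{2029041616496}{765695271} \approx 2649.9$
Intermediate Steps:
$g{\left(j,S \right)} = j^{2}$
$P = 131986725$ ($P = 7963 \cdot 16575 = 131986725$)
$z = 131986725$
$\frac{z}{49797} + \frac{g{\left(-161,h{\left(- \frac{12}{\left(-9\right) \frac{1}{10}},2 \right)} \right)}}{-46129} = \frac{131986725}{49797} + \frac{\left(-161\right)^{2}}{-46129} = 131986725 \cdot \frac{1}{49797} + 25921 \left(- \frac{1}{46129}\right) = \frac{43995575}{16599} - \frac{25921}{46129} = \frac{2029041616496}{765695271}$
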